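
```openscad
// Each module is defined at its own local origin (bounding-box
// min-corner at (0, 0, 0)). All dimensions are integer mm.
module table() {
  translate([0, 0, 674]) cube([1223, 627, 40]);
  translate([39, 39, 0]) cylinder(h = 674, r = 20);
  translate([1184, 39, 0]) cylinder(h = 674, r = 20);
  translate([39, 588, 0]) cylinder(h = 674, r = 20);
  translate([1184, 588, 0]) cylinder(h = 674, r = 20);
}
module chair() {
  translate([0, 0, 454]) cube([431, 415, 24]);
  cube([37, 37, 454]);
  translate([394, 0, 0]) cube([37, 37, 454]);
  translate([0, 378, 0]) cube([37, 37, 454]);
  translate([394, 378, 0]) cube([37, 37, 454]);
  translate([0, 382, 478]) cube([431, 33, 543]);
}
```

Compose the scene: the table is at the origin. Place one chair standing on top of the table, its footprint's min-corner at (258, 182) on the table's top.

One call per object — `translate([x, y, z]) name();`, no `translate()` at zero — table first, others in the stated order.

table();
translate([258, 182, 714]) chair();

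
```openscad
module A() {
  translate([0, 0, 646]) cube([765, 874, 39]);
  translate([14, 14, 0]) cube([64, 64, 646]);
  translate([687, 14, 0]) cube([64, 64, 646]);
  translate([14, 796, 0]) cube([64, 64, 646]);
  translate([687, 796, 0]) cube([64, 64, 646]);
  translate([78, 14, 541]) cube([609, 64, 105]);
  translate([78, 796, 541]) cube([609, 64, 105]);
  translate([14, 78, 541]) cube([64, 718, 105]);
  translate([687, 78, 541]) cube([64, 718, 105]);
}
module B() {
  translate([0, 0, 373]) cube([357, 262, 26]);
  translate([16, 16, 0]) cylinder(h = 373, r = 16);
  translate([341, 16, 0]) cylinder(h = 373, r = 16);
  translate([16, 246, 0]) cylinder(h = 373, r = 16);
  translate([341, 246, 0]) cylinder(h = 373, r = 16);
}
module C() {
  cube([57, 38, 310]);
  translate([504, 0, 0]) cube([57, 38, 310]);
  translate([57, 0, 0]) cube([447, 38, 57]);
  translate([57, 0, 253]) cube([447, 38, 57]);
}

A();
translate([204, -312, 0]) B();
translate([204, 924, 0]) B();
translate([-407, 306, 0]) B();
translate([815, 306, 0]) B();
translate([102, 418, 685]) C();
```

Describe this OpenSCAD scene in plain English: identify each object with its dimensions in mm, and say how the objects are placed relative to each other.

A is a table: top 765 mm (x) × 874 mm (y), 39 mm thick, upper face at z = 685 mm, on four 64×64 mm square legs, each inset 14 mm from the nearest pair of top edges, running from z = 0 to the bottom of the top. Four apron rails, 64 mm thick and 105 mm tall, run between adjacent legs with their top edges flush with the underside of the top and their outer faces flush with the legs' outer faces.

B is a four-legged stool. The seat is a 357×262×26 mm slab whose top surface is at z = 399 mm; four round legs, each 32 mm in diameter, run from the floor (z = 0) to the underside of the seat, each leg's axis is inset half a diameter from the nearest pair of seat edges (so the leg's bounding box is flush with the corner).

C is a rectangular picture frame lying in the x–z plane (depth along y). The opening is 447 mm wide (x) by 196 mm tall (z), surrounded by a border 57 mm wide on all four sides. The frame is 38 mm deep and is made of two full-height vertical stiles with two horizontal rails fitted between them.

Four stools sit around the table at the −y, +y, −x, +x sides. The picture frame is on top of the table, centred.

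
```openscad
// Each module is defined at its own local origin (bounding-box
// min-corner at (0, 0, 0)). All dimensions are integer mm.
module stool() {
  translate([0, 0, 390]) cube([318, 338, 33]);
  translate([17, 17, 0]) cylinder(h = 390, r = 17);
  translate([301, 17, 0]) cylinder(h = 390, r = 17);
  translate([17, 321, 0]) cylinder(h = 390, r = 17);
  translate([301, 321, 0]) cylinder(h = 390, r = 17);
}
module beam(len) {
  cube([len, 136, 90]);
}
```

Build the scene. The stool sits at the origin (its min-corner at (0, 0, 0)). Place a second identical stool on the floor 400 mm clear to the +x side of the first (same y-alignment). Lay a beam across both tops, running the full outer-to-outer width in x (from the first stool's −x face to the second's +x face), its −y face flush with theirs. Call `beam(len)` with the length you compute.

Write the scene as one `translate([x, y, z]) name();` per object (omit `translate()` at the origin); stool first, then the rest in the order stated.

stool();
translate([718, 0, 0]) stool();
translate([0, 0, 423]) beam(1036);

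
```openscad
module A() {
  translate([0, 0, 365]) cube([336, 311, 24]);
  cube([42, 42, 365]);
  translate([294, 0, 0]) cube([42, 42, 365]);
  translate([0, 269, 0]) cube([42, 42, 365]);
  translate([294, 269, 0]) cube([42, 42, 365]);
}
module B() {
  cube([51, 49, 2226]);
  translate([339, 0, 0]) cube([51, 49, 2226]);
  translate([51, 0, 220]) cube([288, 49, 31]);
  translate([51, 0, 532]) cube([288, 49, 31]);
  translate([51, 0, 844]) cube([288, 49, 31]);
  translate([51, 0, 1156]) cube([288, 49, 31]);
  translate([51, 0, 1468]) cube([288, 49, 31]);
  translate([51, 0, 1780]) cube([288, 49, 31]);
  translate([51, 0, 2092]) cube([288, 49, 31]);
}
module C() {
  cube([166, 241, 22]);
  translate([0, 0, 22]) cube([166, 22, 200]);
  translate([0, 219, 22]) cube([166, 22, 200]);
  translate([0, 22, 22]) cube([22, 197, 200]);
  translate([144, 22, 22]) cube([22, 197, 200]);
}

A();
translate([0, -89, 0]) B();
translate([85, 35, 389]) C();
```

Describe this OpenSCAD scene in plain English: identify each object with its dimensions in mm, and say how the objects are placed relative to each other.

A is a four-legged stool. The seat is 336×311 mm, 24 mm thick, top at z = 389 mm. It stands on four square legs, each 42×42 mm in cross-section, from z = 0 to the seat underside, each flush with a corner of the seat.

B is a straight ladder. Two 51×49 mm vertical rails, 2226 mm tall, stand 390 mm apart (outside-to-outside) with their front faces coplanar on the −y side. 7 rungs, each 49 mm deep and 31 mm tall, span between the inner faces of the rails, front faces flush with the rails. The lowest rung's underside is at z = 220 mm and rungs are spaced 312 mm apart (underside to underside).

C is an open-topped rectangular box: outside dimensions 166×241×222 mm, with a uniform wall and base thickness of 22 mm. The base is a full 166×241 slab on the floor; four walls sit on top of the base. The front and back walls (the −y and +y sides) span the full width; the two side walls fit between them.

The ladder is on the floor beside the stool on its −y side. The open box is on top of the stool, centred.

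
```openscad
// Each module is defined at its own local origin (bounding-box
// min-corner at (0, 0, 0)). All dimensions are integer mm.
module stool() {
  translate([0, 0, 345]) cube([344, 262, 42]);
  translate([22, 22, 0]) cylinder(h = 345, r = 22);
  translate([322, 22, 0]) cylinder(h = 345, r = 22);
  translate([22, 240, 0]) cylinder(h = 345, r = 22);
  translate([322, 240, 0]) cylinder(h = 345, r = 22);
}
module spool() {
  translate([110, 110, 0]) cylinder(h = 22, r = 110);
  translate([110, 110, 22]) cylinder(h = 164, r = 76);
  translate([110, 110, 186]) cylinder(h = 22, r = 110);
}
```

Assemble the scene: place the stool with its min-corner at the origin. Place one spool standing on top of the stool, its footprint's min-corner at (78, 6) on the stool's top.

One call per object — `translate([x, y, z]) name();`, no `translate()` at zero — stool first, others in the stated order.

stool();
translate([78, 6, 387]) spool();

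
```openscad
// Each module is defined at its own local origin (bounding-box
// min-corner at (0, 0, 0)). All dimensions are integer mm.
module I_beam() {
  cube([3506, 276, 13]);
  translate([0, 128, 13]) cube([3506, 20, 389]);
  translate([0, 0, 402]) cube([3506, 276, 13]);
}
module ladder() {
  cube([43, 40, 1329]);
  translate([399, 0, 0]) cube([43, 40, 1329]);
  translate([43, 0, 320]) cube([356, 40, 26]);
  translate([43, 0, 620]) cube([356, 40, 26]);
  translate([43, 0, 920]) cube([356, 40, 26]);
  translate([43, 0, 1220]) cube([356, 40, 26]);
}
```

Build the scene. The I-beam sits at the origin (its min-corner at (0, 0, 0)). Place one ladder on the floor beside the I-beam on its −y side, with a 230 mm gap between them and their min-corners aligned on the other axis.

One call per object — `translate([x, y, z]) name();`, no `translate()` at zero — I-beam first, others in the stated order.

I_beam();
translate([0, -270, 0]) ladder();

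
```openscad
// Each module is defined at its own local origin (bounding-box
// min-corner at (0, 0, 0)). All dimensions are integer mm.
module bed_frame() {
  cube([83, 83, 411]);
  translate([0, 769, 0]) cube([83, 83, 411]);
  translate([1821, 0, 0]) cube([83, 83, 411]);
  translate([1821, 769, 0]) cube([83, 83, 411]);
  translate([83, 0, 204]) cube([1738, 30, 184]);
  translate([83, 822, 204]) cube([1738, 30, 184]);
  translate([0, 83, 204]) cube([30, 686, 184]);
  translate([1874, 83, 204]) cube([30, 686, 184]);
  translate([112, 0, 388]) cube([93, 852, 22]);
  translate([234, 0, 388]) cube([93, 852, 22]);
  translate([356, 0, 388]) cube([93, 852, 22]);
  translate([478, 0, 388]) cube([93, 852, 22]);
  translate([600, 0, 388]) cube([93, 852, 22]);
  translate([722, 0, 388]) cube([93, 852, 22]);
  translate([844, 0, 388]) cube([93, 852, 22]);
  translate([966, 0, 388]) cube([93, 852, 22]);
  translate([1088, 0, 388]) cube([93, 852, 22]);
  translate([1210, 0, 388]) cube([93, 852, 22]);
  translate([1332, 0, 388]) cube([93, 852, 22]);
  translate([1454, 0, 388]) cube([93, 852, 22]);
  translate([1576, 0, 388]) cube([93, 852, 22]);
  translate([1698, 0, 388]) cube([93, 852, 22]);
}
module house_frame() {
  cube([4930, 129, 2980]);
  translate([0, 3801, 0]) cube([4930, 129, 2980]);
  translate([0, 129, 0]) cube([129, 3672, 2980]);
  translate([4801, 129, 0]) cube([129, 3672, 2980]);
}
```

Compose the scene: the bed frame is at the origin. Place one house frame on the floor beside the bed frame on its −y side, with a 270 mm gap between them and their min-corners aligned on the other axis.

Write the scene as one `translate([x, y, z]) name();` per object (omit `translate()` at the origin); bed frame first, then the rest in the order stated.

bed_frame();
translate([0, -4200, 0]) house_frame();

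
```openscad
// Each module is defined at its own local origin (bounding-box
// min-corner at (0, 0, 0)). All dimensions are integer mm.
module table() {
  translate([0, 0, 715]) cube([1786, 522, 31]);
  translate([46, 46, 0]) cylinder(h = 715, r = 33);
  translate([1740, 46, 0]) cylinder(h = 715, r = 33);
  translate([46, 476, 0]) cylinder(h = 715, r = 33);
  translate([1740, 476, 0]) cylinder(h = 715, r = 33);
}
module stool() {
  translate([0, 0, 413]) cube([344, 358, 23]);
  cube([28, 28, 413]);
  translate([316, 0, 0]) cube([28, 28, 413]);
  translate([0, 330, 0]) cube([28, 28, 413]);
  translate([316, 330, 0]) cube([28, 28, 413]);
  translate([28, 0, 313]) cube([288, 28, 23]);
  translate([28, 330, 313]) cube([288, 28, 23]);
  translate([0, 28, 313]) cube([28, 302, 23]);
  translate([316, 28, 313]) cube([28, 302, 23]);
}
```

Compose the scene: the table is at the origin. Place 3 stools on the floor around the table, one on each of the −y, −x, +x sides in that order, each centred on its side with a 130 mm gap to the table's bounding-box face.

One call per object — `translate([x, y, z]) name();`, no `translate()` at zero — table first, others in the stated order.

table();
translate([721, -488, 0]) stool();
translate([-474, 82, 0]) stool();
translate([1916, 82, 0]) stool();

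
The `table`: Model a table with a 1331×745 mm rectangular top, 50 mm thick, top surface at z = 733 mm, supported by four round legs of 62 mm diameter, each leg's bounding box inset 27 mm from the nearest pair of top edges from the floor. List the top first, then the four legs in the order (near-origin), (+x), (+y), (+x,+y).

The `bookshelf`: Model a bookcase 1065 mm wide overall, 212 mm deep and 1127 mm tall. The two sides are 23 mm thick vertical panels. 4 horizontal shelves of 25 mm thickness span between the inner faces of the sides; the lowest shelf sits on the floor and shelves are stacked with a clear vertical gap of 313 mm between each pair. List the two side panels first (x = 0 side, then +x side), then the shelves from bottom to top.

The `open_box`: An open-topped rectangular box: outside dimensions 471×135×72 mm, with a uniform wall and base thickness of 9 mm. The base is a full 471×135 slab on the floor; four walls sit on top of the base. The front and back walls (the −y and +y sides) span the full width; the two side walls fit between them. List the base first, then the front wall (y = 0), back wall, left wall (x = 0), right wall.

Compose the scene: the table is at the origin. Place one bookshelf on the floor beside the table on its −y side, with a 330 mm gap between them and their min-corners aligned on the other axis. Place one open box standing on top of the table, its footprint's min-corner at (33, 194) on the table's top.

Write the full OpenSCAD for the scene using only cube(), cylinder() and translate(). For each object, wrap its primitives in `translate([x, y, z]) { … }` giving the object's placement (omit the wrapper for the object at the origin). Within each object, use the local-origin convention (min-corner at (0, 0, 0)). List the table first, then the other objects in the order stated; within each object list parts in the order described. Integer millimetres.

translate([0, 0, 683]) cube([1331, 745, 50]);
translate([58, 58, 0]) cylinder(h = 683, r = 31);
translate([1273, 58, 0]) cylinder(h = 683, r = 31);
translate([58, 687, 0]) cylinder(h = 683, r = 31);
translate([1273, 687, 0]) cylinder(h = 683, r = 31);
translate([0, -542, 0]) {
  cube([23, 212, 1127]);
  translate([1042, 0, 0]) cube([23, 212, 1127]);
  translate([23, 0, 0]) cube([1019, 212, 25]);
  translate([23, 0, 338]) cube([1019, 212, 25]);
  translate([23, 0, 676]) cube([1019, 212, 25]);
  translate([23, 0, 1014]) cube([1019, 212, 25]);
}
translate([33, 194, 733]) {
  cube([471, 135, 9]);
  translate([0, 0, 9]) cube([471, 9, 63]);
  translate([0, 126, 9]) cube([471, 9, 63]);
  translate([0, 9, 9]) cube([9, 117, 63]);
  translate([462, 9, 9]) cube([9, 117, 63]);
}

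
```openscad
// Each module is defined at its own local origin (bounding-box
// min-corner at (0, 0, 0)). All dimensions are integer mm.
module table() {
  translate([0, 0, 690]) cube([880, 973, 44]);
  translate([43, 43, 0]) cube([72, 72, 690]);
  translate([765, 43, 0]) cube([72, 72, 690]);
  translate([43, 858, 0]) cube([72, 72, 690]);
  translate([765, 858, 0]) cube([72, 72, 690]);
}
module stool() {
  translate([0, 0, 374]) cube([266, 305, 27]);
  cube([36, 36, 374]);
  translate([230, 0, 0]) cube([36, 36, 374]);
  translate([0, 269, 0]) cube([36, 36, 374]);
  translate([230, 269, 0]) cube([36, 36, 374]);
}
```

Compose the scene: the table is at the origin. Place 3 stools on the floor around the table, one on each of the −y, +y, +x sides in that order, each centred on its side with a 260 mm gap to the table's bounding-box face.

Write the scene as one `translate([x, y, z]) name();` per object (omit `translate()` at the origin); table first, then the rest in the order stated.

table();
translate([307, -565, 0]) stool();
translate([307, 1233, 0]) stool();
translate([1140, 334, 0]) stool();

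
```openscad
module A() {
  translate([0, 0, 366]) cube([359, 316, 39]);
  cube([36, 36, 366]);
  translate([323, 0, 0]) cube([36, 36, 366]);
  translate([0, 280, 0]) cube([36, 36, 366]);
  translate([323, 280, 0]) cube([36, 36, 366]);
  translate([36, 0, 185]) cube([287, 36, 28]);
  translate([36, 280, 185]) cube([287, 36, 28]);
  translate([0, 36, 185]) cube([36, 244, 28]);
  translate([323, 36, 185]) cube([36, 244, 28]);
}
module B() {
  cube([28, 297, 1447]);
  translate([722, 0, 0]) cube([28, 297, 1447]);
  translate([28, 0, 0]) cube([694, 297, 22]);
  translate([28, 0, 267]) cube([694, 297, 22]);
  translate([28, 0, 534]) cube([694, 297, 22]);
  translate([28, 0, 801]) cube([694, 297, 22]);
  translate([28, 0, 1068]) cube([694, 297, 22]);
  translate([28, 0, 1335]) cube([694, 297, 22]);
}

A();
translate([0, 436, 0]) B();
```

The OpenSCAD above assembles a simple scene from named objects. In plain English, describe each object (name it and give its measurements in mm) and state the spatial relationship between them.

A is a four-legged stool. The seat is 359×316 mm, 39 mm thick, top at z = 405 mm. It stands on four square legs, each 36×36 mm in cross-section, from z = 0 to the seat underside, each flush with a corner of the seat. Four stretchers, 36 mm wide and 28 mm tall, connect adjacent legs with their undersides at z = 185 mm, each running between the inner faces of the legs it joins and aligned with the legs' outer faces on the other axis.

B is a bookshelf 750 mm wide overall, 297 mm deep and 1447 mm tall. The two sides are 28 mm thick vertical panels. 6 horizontal shelves of 22 mm thickness span between the inner faces of the sides; the lowest shelf sits on the floor and shelves are stacked with a clear vertical gap of 245 mm between each pair.

The bookshelf is on the floor beside the stool on its +y side.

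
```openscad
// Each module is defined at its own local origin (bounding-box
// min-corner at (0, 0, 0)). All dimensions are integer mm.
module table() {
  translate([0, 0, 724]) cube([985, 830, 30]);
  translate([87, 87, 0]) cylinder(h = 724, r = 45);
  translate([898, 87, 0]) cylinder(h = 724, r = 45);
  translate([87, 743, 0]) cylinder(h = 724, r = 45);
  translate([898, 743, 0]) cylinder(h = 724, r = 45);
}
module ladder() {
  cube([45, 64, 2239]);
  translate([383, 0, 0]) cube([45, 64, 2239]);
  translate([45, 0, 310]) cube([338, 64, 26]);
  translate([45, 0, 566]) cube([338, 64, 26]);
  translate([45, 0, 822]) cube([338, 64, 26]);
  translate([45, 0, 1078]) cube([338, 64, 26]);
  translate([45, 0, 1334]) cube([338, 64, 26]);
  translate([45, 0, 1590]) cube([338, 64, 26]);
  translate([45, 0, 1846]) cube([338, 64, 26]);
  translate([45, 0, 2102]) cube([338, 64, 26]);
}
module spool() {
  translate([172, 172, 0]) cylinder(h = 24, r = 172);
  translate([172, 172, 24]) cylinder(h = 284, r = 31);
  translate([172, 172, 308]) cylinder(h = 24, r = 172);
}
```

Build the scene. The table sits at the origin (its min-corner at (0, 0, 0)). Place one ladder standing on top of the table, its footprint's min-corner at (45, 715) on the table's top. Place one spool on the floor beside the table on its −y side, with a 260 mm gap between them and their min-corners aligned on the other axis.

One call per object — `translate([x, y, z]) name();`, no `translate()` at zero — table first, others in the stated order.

table();
translate([45, 715, 754]) ladder();
translate([0, -604, 0]) spool();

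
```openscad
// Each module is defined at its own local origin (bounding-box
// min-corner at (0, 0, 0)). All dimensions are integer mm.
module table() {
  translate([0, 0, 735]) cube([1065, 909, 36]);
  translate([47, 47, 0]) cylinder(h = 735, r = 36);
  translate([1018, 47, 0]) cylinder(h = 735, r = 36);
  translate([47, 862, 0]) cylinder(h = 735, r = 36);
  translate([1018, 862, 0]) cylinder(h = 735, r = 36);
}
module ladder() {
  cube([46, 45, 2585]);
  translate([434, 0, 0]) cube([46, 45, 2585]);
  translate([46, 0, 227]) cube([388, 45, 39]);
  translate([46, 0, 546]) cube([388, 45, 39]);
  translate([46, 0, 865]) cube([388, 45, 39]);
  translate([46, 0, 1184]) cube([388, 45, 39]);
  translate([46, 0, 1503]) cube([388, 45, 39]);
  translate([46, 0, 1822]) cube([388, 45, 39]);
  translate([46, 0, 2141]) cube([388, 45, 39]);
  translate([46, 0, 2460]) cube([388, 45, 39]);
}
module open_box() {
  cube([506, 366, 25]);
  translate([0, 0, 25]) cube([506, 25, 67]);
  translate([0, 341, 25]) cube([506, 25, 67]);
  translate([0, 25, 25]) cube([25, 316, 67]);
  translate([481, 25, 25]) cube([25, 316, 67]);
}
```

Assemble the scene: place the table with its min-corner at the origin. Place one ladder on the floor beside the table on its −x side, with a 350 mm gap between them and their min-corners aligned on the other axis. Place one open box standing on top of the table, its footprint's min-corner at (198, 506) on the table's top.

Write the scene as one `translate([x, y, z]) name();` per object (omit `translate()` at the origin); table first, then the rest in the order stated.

table();
translate([-830, 0, 0]) ladder();
translate([198, 506, 771]) open_box();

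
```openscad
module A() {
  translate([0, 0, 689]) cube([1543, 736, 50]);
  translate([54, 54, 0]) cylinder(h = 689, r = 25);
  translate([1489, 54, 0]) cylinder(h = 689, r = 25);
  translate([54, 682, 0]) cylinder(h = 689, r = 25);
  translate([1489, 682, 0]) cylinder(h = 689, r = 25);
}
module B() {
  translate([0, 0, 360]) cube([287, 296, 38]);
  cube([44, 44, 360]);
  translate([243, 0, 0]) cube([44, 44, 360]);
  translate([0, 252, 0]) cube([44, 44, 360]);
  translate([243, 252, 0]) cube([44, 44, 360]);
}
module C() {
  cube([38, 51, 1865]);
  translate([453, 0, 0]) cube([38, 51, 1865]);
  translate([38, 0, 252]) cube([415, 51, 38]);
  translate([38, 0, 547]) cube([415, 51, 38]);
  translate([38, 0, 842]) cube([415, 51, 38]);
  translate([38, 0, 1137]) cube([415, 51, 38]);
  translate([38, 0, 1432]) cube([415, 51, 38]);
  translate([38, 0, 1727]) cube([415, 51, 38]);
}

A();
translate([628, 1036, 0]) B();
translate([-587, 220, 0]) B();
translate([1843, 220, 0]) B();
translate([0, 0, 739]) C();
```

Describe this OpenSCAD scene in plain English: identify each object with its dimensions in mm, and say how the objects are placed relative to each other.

A is a table: top 1543 mm (x) × 736 mm (y), 50 mm thick, upper face at z = 739 mm, on four round legs of 50 mm diameter, each leg's bounding box inset 29 mm from the nearest pair of top edges, running from z = 0 to the bottom of the top.

B is a four-legged stool. The seat is 287×296 mm, 38 mm thick, top at z = 398 mm. It stands on four square legs, each 44×44 mm in cross-section, from z = 0 to the seat underside, each flush with a corner of the seat.

C is a wooden ladder with two side rails of 38×51 mm section and 1865 mm height, set 491 mm apart overall. Between them run 6 rectangular rungs (51 mm deep, 38 mm thick), front faces flush with the rails' −y face. The bottom of the first rung is 252 mm above the floor and each subsequent rung is 295 mm higher than the one below.

Three stools sit around the table at the +y, −x, +x sides. The ladder is on top of the table.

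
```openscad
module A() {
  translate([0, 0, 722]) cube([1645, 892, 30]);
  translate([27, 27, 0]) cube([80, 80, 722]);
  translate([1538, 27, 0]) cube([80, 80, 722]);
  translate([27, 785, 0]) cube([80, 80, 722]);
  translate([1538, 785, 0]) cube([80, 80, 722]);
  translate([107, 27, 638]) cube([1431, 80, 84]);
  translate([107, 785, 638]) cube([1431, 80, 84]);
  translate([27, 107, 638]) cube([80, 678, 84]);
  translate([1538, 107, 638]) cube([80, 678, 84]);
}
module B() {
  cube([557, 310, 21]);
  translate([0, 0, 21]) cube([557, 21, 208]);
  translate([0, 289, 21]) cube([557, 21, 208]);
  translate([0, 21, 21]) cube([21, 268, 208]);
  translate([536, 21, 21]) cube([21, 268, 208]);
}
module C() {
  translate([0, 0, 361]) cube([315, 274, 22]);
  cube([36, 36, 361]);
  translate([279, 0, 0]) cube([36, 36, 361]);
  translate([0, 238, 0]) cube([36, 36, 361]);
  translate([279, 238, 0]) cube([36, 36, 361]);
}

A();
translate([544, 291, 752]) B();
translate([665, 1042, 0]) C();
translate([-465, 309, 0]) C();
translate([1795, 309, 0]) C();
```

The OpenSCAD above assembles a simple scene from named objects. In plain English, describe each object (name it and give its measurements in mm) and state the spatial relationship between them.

A is a table: top 1645 mm (x) × 892 mm (y), 30 mm thick, upper face at z = 752 mm, on four 80×80 mm square legs, each inset 27 mm from the nearest pair of top edges, running from z = 0 to the bottom of the top. Four apron rails, 80 mm thick and 84 mm tall, run between adjacent legs with their top edges flush with the underside of the top and their outer faces flush with the legs' outer faces.

B is an open-topped rectangular box: outside dimensions 557×310×229 mm, with a uniform wall and base thickness of 21 mm. The base is a full 557×310 slab on the floor; four walls sit on top of the base. The front and back walls (the −y and +y sides) span the full width; the two side walls fit between them.

C is a four-legged stool. The seat is 315×274 mm, 22 mm thick, top at z = 383 mm. It stands on four square legs, each 36×36 mm in cross-section, from z = 0 to the seat underside, each flush with a corner of the seat.

The open box is on top of the table, centred. Three stools sit around the table at the +y, −x, +x sides.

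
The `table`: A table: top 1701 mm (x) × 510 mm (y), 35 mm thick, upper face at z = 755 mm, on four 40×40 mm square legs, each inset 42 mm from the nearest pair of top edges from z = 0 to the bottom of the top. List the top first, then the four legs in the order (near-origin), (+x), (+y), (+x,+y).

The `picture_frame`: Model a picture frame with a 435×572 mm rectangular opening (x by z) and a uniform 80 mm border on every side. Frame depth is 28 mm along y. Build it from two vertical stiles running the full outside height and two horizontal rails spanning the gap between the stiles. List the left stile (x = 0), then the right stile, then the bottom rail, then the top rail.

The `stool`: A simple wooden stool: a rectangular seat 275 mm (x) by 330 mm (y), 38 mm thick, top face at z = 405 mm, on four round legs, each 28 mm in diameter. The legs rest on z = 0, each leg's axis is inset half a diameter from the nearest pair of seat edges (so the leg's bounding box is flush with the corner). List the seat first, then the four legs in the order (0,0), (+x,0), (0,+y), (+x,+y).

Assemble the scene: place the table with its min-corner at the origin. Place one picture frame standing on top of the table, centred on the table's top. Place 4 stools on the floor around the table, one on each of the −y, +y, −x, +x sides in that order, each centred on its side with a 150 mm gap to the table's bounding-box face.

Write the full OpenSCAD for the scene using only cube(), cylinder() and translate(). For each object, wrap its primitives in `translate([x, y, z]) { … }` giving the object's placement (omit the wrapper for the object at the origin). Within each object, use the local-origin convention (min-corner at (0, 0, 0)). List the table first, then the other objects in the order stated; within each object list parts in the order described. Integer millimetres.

translate([0, 0, 720]) cube([1701, 510, 35]);
translate([42, 42, 0]) cube([40, 40, 720]);
translate([1619, 42, 0]) cube([40, 40, 720]);
translate([42, 428, 0]) cube([40, 40, 720]);
translate([1619, 428, 0]) cube([40, 40, 720]);
translate([553, 241, 755]) {
  cube([80, 28, 732]);
  translate([515, 0, 0]) cube([80, 28, 732]);
  translate([80, 0, 0]) cube([435, 28, 80]);
  translate([80, 0, 652]) cube([435, 28, 80]);
}
translate([713, -480, 0]) {
  translate([0, 0, 367]) cube([275, 330, 38]);
  translate([14, 14, 0]) cylinder(h = 367, r = 14);
  translate([261, 14, 0]) cylinder(h = 367, r = 14);
  translate([14, 316, 0]) cylinder(h = 367, r = 14);
  translate([261, 316, 0]) cylinder(h = 367, r = 14);
}
translate([713, 660, 0]) {
  translate([0, 0, 367]) cube([275, 330, 38]);
  translate([14, 14, 0]) cylinder(h = 367, r = 14);
  translate([261, 14, 0]) cylinder(h = 367, r = 14);
  translate([14, 316, 0]) cylinder(h = 367, r = 14);
  translate([261, 316, 0]) cylinder(h = 367, r = 14);
}
translate([-425, 90, 0]) {
  translate([0, 0, 367]) cube([275, 330, 38]);
  translate([14, 14, 0]) cylinder(h = 367, r = 14);
  translate([261, 14, 0]) cylinder(h = 367, r = 14);
  translate([14, 316, 0]) cylinder(h = 367, r = 14);
  translate([261, 316, 0]) cylinder(h = 367, r = 14);
}
translate([1851, 90, 0]) {
  translate([0, 0, 367]) cube([275, 330, 38]);
  translate([14, 14, 0]) cylinder(h = 367, r = 14);
  translate([261, 14, 0]) cylinder(h = 367, r = 14);
  translate([14, 316, 0]) cylinder(h = 367, r = 14);
  translate([261, 316, 0]) cylinder(h = 367, r = 14);
}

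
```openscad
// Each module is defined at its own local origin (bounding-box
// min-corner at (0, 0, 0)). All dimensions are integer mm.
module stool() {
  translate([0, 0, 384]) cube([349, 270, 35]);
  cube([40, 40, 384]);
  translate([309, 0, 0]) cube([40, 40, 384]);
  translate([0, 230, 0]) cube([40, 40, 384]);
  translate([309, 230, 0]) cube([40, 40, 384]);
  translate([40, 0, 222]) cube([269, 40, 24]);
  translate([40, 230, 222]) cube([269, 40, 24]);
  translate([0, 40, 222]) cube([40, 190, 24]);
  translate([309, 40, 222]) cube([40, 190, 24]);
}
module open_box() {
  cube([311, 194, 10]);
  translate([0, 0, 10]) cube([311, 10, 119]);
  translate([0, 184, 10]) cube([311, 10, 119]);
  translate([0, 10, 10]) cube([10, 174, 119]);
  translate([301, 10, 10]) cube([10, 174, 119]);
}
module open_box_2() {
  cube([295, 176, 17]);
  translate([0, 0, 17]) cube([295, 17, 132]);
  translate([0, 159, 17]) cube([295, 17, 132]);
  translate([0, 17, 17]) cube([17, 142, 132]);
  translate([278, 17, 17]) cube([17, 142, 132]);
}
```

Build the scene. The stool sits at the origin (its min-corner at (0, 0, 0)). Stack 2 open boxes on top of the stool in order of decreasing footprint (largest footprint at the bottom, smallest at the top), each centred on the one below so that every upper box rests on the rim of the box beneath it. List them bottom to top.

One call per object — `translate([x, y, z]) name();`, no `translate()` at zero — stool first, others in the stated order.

stool();
translate([19, 38, 419]) open_box();
translate([27, 47, 548]) open_box_2();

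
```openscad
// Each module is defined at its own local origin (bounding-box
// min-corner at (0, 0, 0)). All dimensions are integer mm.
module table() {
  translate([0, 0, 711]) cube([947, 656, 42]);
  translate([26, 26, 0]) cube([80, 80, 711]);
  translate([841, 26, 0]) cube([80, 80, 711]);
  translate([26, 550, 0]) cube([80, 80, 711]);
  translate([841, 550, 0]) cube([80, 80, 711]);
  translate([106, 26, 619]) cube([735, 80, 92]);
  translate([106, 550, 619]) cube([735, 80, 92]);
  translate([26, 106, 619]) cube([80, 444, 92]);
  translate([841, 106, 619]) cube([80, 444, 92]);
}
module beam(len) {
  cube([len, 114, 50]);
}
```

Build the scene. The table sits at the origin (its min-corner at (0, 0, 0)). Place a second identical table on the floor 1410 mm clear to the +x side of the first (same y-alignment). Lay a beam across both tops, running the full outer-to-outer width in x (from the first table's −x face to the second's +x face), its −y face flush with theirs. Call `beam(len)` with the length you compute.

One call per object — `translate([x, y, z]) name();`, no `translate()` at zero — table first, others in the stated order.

table();
translate([2357, 0, 0]) table();
translate([0, 0, 753]) beam(3304);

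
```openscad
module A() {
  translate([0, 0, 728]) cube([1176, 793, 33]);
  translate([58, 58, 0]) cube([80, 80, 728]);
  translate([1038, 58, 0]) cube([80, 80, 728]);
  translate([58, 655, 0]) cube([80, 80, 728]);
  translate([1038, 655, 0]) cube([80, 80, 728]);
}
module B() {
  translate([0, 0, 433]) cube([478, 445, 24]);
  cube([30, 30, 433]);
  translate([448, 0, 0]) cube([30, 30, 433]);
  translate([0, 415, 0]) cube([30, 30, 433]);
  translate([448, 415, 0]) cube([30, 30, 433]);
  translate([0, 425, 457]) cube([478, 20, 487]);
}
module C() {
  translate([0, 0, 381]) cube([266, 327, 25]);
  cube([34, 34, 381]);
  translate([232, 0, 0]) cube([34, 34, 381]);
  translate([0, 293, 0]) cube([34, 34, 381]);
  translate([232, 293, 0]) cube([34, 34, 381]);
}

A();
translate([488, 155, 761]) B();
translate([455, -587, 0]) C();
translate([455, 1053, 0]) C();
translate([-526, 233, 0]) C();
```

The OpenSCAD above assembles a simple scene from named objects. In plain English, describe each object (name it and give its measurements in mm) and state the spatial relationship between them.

A is a table with a 1176×793 mm rectangular top, 33 mm thick, top surface at z = 761 mm, supported by four 80×80 mm square legs, each inset 58 mm from the nearest pair of top edges, running from the floor.

B is a chair. The seat is a 478×445×24 mm slab with its top at z = 457 mm, on four 30×30 mm corner legs (flush with the seat edges, standing on z = 0). A flat backrest 20 mm thick, 487 mm tall, spans the full seat width and rises from the seat top along its +y edge, rear face flush with the rear of the seat.

C is a simple wooden stool: a rectangular seat 266 mm (x) by 327 mm (y), 25 mm thick, top face at z = 406 mm, on four square legs, each 34×34 mm in cross-section. The legs rest on z = 0, each flush with a corner of the seat.

The chair is on top of the table. Three stools sit around the table at the −y, +y, −x sides.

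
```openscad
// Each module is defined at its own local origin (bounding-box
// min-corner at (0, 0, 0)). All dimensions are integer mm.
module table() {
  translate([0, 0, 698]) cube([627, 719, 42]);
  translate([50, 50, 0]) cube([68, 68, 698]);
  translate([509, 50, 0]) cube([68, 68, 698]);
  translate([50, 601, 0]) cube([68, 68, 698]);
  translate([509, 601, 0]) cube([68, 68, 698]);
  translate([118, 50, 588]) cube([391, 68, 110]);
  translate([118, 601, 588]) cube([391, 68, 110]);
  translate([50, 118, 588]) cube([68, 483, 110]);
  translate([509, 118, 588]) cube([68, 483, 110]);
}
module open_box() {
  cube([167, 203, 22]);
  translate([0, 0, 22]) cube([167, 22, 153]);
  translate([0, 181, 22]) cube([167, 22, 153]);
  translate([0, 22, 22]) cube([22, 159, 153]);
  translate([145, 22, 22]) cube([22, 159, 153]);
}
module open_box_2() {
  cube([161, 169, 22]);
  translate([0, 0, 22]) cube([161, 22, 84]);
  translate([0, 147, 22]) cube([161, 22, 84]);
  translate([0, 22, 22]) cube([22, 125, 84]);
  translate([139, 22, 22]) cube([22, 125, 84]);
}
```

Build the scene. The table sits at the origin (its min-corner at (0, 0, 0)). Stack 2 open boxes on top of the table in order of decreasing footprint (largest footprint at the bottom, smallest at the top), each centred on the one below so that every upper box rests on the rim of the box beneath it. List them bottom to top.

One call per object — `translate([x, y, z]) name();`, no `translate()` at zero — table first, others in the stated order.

table();
translate([230, 258, 740]) open_box();
translate([233, 275, 915]) open_box_2();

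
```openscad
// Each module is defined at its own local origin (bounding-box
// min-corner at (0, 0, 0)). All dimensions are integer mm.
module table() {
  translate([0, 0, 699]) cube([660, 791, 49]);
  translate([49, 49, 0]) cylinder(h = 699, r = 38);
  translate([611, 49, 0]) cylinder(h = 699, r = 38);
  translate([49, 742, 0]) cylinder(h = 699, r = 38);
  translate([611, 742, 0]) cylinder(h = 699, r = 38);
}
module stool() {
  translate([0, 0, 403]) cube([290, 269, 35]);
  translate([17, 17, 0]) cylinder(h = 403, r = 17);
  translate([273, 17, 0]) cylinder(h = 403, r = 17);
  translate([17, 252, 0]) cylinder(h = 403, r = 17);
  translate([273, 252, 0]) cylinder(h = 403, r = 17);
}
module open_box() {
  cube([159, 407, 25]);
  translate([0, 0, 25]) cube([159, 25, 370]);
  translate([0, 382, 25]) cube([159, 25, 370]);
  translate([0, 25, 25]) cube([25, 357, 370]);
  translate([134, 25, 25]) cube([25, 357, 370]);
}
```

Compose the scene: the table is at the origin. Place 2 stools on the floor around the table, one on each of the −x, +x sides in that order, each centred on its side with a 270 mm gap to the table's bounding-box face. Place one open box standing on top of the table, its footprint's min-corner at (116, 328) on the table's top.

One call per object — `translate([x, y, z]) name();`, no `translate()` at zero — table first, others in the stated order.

table();
translate([-560, 261, 0]) stool();
translate([930, 261, 0]) stool();
translate([116, 328, 748]) open_box();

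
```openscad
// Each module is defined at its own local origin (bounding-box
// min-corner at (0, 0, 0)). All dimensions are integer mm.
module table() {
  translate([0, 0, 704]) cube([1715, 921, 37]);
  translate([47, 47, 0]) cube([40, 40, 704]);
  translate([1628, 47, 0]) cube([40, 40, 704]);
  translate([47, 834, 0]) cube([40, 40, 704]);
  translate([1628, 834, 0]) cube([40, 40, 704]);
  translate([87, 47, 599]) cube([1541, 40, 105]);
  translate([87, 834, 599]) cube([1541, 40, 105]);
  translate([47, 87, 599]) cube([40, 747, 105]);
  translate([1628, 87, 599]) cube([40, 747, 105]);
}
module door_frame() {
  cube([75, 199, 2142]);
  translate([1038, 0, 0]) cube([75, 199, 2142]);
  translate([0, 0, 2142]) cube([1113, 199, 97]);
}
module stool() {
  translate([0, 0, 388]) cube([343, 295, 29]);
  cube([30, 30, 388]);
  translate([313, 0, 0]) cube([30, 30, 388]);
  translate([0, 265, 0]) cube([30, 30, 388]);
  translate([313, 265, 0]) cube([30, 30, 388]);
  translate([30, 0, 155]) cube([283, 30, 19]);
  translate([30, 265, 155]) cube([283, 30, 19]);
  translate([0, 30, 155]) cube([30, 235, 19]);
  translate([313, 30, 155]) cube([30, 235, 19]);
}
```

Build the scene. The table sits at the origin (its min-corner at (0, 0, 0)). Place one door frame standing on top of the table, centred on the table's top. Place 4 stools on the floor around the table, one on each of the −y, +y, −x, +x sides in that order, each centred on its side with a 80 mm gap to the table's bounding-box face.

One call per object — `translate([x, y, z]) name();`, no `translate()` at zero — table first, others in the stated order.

table();
translate([301, 361, 741]) door_frame();
translate([686, -375, 0]) stool();
translate([686, 1001, 0]) stool();
translate([-423, 313, 0]) stool();
translate([1795, 313, 0]) stool();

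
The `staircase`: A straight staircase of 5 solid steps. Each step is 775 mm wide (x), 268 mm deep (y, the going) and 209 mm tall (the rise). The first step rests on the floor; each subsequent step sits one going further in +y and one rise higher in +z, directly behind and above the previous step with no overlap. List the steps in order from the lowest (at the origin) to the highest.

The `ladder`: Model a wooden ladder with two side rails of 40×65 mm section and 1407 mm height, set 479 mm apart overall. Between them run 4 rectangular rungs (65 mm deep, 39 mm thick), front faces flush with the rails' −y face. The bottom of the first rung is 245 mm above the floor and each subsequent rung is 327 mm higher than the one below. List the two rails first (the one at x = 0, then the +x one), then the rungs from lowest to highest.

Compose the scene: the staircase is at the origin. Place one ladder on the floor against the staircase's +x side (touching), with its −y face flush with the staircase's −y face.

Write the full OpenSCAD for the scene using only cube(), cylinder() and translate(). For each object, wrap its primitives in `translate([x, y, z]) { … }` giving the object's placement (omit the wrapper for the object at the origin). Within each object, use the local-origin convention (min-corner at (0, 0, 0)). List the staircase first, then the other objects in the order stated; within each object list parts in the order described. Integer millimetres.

cube([775, 268, 209]);
translate([0, 268, 209]) cube([775, 268, 209]);
translate([0, 536, 418]) cube([775, 268, 209]);
translate([0, 804, 627]) cube([775, 268, 209]);
translate([0, 1072, 836]) cube([775, 268, 209]);
translate([775, 0, 0]) {
  cube([40, 65, 1407]);
  translate([439, 0, 0]) cube([40, 65, 1407]);
  translate([40, 0, 245]) cube([399, 65, 39]);
  translate([40, 0, 572]) cube([399, 65, 39]);
  translate([40, 0, 899]) cube([399, 65, 39]);
  translate([40, 0, 1226]) cube([399, 65, 39]);
}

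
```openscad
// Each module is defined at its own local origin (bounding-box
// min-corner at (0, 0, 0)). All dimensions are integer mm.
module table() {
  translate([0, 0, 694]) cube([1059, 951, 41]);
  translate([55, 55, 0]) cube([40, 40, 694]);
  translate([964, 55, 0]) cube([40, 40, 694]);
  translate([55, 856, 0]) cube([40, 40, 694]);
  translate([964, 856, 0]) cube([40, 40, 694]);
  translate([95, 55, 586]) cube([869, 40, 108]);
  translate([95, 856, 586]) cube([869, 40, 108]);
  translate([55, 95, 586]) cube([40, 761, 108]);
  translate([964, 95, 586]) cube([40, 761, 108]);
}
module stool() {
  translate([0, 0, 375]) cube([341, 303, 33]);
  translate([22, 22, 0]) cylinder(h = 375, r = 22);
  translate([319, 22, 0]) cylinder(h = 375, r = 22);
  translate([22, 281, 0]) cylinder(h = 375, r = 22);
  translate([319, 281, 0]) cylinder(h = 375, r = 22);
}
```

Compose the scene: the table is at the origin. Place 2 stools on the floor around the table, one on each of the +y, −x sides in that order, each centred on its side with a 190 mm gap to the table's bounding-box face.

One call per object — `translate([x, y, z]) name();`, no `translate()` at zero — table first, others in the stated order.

table();
translate([359, 1141, 0]) stool();
translate([-531, 324, 0]) stool();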